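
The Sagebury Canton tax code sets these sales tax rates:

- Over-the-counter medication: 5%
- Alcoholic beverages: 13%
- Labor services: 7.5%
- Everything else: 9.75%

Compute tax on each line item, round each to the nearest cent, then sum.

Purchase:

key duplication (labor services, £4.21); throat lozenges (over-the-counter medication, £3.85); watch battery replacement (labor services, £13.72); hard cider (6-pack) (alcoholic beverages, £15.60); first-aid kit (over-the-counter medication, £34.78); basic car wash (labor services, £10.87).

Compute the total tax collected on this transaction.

Key duplication £4.21: labor services → 7.5% → £0.32
Throat lozenges £3.85: over-the-counter medication → 5% → £0.19
Watch battery replacement £13.72: labor services → 7.5% → £1.03
Hard cider (6-pack) £15.60: alcoholic beverages → 13% → £2.03
First-aid kit £34.78: over-the-counter medication → 5% → £1.74
Basic car wash £10.87: labor services → 7.5% → £0.82
Total tax = £0.32 + £0.19 + £1.03 + £2.03 + £1.74 + £0.82 = £6.13

£6.13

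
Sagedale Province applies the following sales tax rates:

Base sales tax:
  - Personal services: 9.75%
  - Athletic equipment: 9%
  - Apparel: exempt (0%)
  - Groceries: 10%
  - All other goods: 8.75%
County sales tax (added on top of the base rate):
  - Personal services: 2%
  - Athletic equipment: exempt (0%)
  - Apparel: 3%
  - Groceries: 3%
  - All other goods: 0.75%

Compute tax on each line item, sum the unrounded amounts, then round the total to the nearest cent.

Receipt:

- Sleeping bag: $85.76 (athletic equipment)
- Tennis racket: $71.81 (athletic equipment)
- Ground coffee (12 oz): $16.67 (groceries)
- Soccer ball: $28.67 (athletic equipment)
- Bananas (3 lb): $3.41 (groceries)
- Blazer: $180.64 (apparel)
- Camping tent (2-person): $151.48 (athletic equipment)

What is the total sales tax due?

$38.42

Sleeping bag $85.76: athletic equipment → 9% + 0% county = 9% → $7.7184
Tennis racket $71.81: athletic equipment → 9% + 0% county = 9% → $6.4629
Ground coffee (12 oz) $16.67: groceries → 10% + 3% county = 13% → $2.1671
Soccer ball $28.67: athletic equipment → 9% + 0% county = 9% → $2.5803
Bananas (3 lb) $3.41: groceries → 10% + 3% county = 13% → $0.4433
Blazer $180.64: apparel → 0% + 3% county = 3% → $5.4192
Camping tent (2-person) $151.48: athletic equipment → 9% + 0% county = 9% → $13.6332
Unrounded tax sum = $38.4244 → $38.42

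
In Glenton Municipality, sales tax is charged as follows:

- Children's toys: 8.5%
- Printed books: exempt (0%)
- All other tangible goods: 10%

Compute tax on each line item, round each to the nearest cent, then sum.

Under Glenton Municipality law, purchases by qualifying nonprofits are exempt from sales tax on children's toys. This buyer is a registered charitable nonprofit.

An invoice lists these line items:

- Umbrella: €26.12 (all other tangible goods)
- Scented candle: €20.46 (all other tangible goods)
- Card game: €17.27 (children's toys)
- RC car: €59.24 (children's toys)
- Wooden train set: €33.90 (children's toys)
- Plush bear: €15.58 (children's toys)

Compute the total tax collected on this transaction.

Umbrella €26.12: all other tangible goods → 10% → €2.61
Scented candle €20.46: all other tangible goods → 10% → €2.05
Card game €17.27: children's toys, buyer-exempt → 0% → €0.00
RC car €59.24: children's toys, buyer-exempt → 0% → €0.00
Wooden train set €33.90: children's toys, buyer-exempt → 0% → €0.00
Plush bear €15.58: children's toys, buyer-exempt → 0% → €0.00
Total tax = €2.61 + €2.05 = €4.66

€4.66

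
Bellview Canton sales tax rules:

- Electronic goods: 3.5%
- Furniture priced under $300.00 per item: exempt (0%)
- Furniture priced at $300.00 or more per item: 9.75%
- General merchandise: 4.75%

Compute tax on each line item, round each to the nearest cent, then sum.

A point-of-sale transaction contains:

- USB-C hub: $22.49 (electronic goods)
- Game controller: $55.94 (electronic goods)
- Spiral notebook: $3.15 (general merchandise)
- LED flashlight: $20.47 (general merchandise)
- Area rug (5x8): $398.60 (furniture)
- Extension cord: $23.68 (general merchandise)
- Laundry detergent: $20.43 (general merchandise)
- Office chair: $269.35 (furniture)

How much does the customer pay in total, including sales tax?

$858.93

USB-C hub $22.49: electronic goods → 3.5% → $0.79
Game controller $55.94: electronic goods → 3.5% → $1.96
Spiral notebook $3.15: general merchandise → 4.75% → $0.15
LED flashlight $20.47: general merchandise → 4.75% → $0.97
Area rug (5x8) $398.60: furniture, $300.00 or more → 9.75% → $38.86
Extension cord $23.68: general merchandise → 4.75% → $1.12
Laundry detergent $20.43: general merchandise → 4.75% → $0.97
Office chair $269.35: furniture, under $300.00 → 0% → $0.00
Subtotal = $814.11; tax = $44.82; total due = $858.93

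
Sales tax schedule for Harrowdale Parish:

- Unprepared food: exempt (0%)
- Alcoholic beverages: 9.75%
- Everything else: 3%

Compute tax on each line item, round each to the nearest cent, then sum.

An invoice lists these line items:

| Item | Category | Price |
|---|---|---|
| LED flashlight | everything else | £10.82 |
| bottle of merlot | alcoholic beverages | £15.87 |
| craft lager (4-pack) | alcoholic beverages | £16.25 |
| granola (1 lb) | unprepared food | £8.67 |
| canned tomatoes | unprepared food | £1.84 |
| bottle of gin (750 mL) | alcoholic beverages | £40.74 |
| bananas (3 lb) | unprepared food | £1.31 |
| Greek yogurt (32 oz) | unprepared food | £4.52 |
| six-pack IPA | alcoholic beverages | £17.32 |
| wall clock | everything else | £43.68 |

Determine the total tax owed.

£10.42

LED flashlight £10.82: everything else → 3% → £0.32
Bottle of merlot £15.87: alcoholic beverages → 9.75% → £1.55
Craft lager (4-pack) £16.25: alcoholic beverages → 9.75% → £1.58
Granola (1 lb) £8.67: unprepared food → 0% → £0.00
Canned tomatoes £1.84: unprepared food → 0% → £0.00
Bottle of gin (750 mL) £40.74: alcoholic beverages → 9.75% → £3.97
Bananas (3 lb) £1.31: unprepared food → 0% → £0.00
Greek yogurt (32 oz) £4.52: unprepared food → 0% → £0.00
Six-pack IPA £17.32: alcoholic beverages → 9.75% → £1.69
Wall clock £43.68: everything else → 3% → £1.31
Total tax = £0.32 + £1.55 + £1.58 + £3.97 + £1.69 + £1.31 = £10.42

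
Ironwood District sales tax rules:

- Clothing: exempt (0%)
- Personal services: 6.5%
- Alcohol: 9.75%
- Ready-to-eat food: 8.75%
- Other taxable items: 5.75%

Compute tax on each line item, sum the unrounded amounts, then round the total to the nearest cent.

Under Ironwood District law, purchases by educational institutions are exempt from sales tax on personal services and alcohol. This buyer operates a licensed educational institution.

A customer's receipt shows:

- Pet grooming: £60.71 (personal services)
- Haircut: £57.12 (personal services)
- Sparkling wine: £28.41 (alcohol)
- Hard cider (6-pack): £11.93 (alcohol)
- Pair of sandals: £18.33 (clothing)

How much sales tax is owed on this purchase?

Pet grooming £60.71: personal services, buyer-exempt → 0% → £0.00
Haircut £57.12: personal services, buyer-exempt → 0% → £0.00
Sparkling wine £28.41: alcohol, buyer-exempt → 0% → £0.00
Hard cider (6-pack) £11.93: alcohol, buyer-exempt → 0% → £0.00
Pair of sandals £18.33: clothing → 0% → £0.00
Unrounded tax sum = £0.00 → £0.00

£0.00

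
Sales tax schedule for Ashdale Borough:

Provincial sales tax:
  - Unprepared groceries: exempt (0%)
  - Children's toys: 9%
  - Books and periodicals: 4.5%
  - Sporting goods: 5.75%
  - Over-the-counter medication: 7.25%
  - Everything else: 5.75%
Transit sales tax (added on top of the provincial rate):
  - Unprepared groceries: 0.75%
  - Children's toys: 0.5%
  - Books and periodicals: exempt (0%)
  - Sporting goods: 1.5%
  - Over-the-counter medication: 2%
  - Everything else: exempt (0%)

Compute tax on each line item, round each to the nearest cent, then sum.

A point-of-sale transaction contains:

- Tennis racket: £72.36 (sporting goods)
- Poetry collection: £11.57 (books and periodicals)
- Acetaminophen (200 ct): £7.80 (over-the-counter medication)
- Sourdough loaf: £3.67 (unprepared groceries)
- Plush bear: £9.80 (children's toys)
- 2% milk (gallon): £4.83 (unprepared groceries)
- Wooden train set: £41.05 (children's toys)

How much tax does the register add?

£11.39

Tennis racket £72.36: sporting goods → 5.75% + 1.5% transit = 7.25% → £5.25
Poetry collection £11.57: books and periodicals → 4.5% + 0% transit = 4.5% → £0.52
Acetaminophen (200 ct) £7.80: over-the-counter medication → 7.25% + 2% transit = 9.25% → £0.72
Sourdough loaf £3.67: unprepared groceries → 0% + 0.75% transit = 0.75% → £0.03
Plush bear £9.80: children's toys → 9% + 0.5% transit = 9.5% → £0.93
2% milk (gallon) £4.83: unprepared groceries → 0% + 0.75% transit = 0.75% → £0.04
Wooden train set £41.05: children's toys → 9% + 0.5% transit = 9.5% → £3.90
Total tax = £5.25 + £0.52 + £0.72 + £0.03 + £0.93 + £0.04 + £3.90 = £11.39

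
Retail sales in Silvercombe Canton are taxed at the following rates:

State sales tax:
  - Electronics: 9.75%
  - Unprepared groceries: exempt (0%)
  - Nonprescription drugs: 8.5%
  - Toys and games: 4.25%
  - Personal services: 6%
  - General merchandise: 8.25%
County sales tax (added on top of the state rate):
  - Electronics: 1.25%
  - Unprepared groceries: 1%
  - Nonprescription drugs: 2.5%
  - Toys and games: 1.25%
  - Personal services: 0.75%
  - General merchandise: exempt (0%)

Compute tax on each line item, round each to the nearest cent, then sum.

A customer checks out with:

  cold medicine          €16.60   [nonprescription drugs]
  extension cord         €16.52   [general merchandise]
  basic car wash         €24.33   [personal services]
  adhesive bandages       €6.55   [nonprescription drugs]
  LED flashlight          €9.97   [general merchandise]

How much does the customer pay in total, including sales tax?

€80.34

Cold medicine €16.60: nonprescription drugs → 8.5% + 2.5% county = 11% → €1.83
Extension cord €16.52: general merchandise → 8.25% + 0% county = 8.25% → €1.36
Basic car wash €24.33: personal services → 6% + 0.75% county = 6.75% → €1.64
Adhesive bandages €6.55: nonprescription drugs → 8.5% + 2.5% county = 11% → €0.72
LED flashlight €9.97: general merchandise → 8.25% + 0% county = 8.25% → €0.82
Subtotal = €73.97; tax = €6.37; total due = €80.34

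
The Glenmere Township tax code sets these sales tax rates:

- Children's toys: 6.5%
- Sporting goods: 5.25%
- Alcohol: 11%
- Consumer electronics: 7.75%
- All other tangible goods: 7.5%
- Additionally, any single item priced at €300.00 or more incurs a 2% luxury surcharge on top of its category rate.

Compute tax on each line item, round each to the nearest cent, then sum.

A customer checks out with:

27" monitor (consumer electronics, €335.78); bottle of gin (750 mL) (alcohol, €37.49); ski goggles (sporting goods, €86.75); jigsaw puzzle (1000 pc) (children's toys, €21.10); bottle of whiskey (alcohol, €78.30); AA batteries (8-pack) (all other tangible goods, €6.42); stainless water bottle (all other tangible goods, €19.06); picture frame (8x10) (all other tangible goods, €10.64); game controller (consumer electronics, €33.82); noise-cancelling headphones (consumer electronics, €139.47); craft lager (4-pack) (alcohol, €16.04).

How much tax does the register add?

€69.29

27" monitor €335.78: consumer electronics → 7.75% + 2% surcharge = 9.75% → €32.74
Bottle of gin (750 mL) €37.49: alcohol → 11% → €4.12
Ski goggles €86.75: sporting goods → 5.25% → €4.55
Jigsaw puzzle (1000 pc) €21.10: children's toys → 6.5% → €1.37
Bottle of whiskey €78.30: alcohol → 11% → €8.61
AA batteries (8-pack) €6.42: all other tangible goods → 7.5% → €0.48
Stainless water bottle €19.06: all other tangible goods → 7.5% → €1.43
Picture frame (8x10) €10.64: all other tangible goods → 7.5% → €0.80
Game controller €33.82: consumer electronics → 7.75% → €2.62
Noise-cancelling headphones €139.47: consumer electronics → 7.75% → €10.81
Craft lager (4-pack) €16.04: alcohol → 11% → €1.76
Total tax = €32.74 + €4.12 + €4.55 + €1.37 + €8.61 + €0.48 + €1.43 + €0.80 + €2.62 + €10.81 + €1.76 = €69.29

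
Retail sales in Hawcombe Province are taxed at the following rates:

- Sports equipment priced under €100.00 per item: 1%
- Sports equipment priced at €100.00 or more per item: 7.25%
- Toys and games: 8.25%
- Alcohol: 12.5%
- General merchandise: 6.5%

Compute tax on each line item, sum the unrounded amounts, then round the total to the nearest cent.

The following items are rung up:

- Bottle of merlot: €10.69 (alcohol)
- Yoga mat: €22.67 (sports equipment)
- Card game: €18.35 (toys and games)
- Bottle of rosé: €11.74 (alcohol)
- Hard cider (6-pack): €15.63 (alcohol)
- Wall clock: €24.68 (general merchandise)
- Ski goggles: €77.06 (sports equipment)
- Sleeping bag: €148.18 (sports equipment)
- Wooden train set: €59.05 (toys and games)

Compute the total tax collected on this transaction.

Bottle of merlot €10.69: alcohol → 12.5% → €1.33625
Yoga mat €22.67: sports equipment, under €100.00 → 1% → €0.2267
Card game €18.35: toys and games → 8.25% → €1.513875
Bottle of rosé €11.74: alcohol → 12.5% → €1.4675
Hard cider (6-pack) €15.63: alcohol → 12.5% → €1.95375
Wall clock €24.68: general merchandise → 6.5% → €1.6042
Ski goggles €77.06: sports equipment, under €100.00 → 1% → €0.7706
Sleeping bag €148.18: sports equipment, €100.00 or more → 7.25% → €10.74305
Wooden train set €59.05: toys and games → 8.25% → €4.871625
Unrounded tax sum = €24.48755 → €24.49

€24.49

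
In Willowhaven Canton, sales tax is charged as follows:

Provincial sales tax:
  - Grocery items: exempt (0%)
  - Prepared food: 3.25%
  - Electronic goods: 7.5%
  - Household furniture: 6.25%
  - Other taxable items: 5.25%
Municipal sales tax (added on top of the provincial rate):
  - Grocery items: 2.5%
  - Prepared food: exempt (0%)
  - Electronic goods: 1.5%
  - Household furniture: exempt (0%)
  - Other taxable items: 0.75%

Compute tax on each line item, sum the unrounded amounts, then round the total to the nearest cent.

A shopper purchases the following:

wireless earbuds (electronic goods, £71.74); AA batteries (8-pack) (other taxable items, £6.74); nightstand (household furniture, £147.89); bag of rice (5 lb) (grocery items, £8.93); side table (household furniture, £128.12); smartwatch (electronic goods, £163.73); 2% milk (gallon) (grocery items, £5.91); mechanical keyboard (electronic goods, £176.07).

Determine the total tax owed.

Wireless earbuds £71.74: electronic goods → 7.5% + 1.5% municipal = 9% → £6.4566
AA batteries (8-pack) £6.74: other taxable items → 5.25% + 0.75% municipal = 6% → £0.4044
Nightstand £147.89: household furniture → 6.25% + 0% municipal = 6.25% → £9.243125
Bag of rice (5 lb) £8.93: grocery items → 0% + 2.5% municipal = 2.5% → £0.22325
Side table £128.12: household furniture → 6.25% + 0% municipal = 6.25% → £8.0075
Smartwatch £163.73: electronic goods → 7.5% + 1.5% municipal = 9% → £14.7357
2% milk (gallon) £5.91: grocery items → 0% + 2.5% municipal = 2.5% → £0.14775
Mechanical keyboard £176.07: electronic goods → 7.5% + 1.5% municipal = 9% → £15.8463
Unrounded tax sum = £55.064625 → £55.06

£55.06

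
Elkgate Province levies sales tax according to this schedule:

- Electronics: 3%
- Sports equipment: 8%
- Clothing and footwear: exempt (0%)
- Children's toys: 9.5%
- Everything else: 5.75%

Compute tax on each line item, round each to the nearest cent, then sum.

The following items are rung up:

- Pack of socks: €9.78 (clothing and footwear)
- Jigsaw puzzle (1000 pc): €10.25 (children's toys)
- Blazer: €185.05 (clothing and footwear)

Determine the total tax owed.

€0.97

Pack of socks €9.78: clothing and footwear → 0% → €0.00
Jigsaw puzzle (1000 pc) €10.25: children's toys → 9.5% → €0.97
Blazer €185.05: clothing and footwear → 0% → €0.00
Total tax = €0.97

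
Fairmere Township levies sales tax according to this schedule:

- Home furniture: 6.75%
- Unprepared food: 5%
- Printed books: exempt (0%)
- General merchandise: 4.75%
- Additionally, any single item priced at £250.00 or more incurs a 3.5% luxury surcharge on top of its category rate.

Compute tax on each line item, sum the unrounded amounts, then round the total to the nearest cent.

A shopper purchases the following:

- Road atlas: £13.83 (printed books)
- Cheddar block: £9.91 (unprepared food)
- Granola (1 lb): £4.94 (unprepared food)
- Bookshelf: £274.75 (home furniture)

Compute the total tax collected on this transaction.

£28.90

Road atlas £13.83: printed books → 0% → £0.00
Cheddar block £9.91: unprepared food → 5% → £0.4955
Granola (1 lb) £4.94: unprepared food → 5% → £0.247
Bookshelf £274.75: home furniture → 6.75% + 3.5% surcharge = 10.25% → £28.161875
Unrounded tax sum = £28.904375 → £28.90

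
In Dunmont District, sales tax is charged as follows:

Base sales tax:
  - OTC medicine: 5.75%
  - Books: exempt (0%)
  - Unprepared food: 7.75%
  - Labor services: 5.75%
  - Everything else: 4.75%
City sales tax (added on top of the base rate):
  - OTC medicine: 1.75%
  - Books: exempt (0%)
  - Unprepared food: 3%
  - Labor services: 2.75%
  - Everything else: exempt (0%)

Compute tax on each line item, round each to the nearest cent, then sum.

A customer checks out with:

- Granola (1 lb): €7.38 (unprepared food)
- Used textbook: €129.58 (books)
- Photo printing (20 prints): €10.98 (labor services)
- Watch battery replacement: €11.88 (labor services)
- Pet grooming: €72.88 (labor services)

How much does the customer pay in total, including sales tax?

Granola (1 lb) €7.38: unprepared food → 7.75% + 3% city = 10.75% → €0.79
Used textbook €129.58: books → 0% + 0% city = 0% → €0.00
Photo printing (20 prints) €10.98: labor services → 5.75% + 2.75% city = 8.5% → €0.93
Watch battery replacement €11.88: labor services → 5.75% + 2.75% city = 8.5% → €1.01
Pet grooming €72.88: labor services → 5.75% + 2.75% city = 8.5% → €6.19
Subtotal = €232.70; tax = €8.92; total due = €241.62

€241.62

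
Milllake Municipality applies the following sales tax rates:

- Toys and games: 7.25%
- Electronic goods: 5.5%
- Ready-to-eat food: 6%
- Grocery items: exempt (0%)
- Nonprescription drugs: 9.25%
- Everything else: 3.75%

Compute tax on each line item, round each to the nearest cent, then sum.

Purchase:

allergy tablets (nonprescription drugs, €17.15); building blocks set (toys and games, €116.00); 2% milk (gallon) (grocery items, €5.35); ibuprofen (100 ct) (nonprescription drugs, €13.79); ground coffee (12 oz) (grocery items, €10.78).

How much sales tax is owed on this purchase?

€11.28

Allergy tablets €17.15: nonprescription drugs → 9.25% → €1.59
Building blocks set €116.00: toys and games → 7.25% → €8.41
2% milk (gallon) €5.35: grocery items → 0% → €0.00
Ibuprofen (100 ct) €13.79: nonprescription drugs → 9.25% → €1.28
Ground coffee (12 oz) €10.78: grocery items → 0% → €0.00
Total tax = €1.59 + €8.41 + €1.28 = €11.28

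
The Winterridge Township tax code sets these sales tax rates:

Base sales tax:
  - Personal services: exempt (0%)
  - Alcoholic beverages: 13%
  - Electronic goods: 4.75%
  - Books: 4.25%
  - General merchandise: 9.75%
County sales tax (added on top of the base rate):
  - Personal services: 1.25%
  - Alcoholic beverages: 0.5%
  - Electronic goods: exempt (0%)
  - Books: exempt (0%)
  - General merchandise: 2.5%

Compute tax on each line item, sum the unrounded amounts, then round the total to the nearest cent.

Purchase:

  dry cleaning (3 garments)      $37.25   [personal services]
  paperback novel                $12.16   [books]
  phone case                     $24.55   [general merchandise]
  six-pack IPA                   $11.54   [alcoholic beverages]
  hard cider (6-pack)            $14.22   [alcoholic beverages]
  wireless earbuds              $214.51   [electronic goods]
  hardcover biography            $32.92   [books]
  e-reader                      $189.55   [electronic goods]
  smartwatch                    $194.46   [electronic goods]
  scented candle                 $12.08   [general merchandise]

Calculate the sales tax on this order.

$38.78

Dry cleaning (3 garments) $37.25: personal services → 0% + 1.25% county = 1.25% → $0.465625
Paperback novel $12.16: books → 4.25% + 0% county = 4.25% → $0.5168
Phone case $24.55: general merchandise → 9.75% + 2.5% county = 12.25% → $3.007375
Six-pack IPA $11.54: alcoholic beverages → 13% + 0.5% county = 13.5% → $1.5579
Hard cider (6-pack) $14.22: alcoholic beverages → 13% + 0.5% county = 13.5% → $1.9197
Wireless earbuds $214.51: electronic goods → 4.75% + 0% county = 4.75% → $10.189225
Hardcover biography $32.92: books → 4.25% + 0% county = 4.25% → $1.3991
E-reader $189.55: electronic goods → 4.75% + 0% county = 4.75% → $9.003625
Smartwatch $194.46: electronic goods → 4.75% + 0% county = 4.75% → $9.23685
Scented candle $12.08: general merchandise → 9.75% + 2.5% county = 12.25% → $1.4798
Unrounded tax sum = $38.776 → $38.78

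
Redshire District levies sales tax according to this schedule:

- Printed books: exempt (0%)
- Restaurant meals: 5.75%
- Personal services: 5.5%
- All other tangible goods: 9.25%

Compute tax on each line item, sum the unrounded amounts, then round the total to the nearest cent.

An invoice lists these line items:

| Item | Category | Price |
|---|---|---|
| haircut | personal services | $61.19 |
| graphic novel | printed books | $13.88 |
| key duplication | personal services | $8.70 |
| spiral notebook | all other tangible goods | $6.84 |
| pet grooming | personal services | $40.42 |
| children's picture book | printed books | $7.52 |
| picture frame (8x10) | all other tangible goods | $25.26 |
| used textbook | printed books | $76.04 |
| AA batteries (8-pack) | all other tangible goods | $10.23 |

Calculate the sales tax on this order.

$9.98

Haircut $61.19: personal services → 5.5% → $3.36545
Graphic novel $13.88: printed books → 0% → $0.00
Key duplication $8.70: personal services → 5.5% → $0.4785
Spiral notebook $6.84: all other tangible goods → 9.25% → $0.6327
Pet grooming $40.42: personal services → 5.5% → $2.2231
Children's picture book $7.52: printed books → 0% → $0.00
Picture frame (8x10) $25.26: all other tangible goods → 9.25% → $2.33655
Used textbook $76.04: printed books → 0% → $0.00
AA batteries (8-pack) $10.23: all other tangible goods → 9.25% → $0.946275
Unrounded tax sum = $9.982575 → $9.98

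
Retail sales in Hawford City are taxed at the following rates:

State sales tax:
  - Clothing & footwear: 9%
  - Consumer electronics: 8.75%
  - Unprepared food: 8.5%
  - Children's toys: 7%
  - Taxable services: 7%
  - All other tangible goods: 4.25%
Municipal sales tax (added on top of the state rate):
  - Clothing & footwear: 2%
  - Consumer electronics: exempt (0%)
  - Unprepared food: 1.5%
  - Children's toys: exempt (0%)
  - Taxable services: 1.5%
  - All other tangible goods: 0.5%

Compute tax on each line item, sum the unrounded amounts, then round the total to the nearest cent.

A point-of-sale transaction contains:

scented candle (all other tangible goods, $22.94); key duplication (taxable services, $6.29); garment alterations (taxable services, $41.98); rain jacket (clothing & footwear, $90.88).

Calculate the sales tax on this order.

$15.19

Scented candle $22.94: all other tangible goods → 4.25% + 0.5% municipal = 4.75% → $1.08965
Key duplication $6.29: taxable services → 7% + 1.5% municipal = 8.5% → $0.53465
Garment alterations $41.98: taxable services → 7% + 1.5% municipal = 8.5% → $3.5683
Rain jacket $90.88: clothing & footwear → 9% + 2% municipal = 11% → $9.9968
Unrounded tax sum = $15.1894 → $15.19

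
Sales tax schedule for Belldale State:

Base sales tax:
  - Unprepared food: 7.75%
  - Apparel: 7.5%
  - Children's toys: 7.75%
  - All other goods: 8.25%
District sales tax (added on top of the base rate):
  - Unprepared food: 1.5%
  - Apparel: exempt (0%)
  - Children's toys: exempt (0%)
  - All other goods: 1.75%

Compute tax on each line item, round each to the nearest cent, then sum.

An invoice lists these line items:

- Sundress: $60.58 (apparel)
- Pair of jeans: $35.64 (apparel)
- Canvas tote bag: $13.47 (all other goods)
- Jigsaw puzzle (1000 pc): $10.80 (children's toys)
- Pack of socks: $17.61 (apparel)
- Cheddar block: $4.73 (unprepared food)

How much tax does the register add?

Sundress $60.58: apparel → 7.5% + 0% district = 7.5% → $4.54
Pair of jeans $35.64: apparel → 7.5% + 0% district = 7.5% → $2.67
Canvas tote bag $13.47: all other goods → 8.25% + 1.75% district = 10% → $1.35
Jigsaw puzzle (1000 pc) $10.80: children's toys → 7.75% + 0% district = 7.75% → $0.84
Pack of socks $17.61: apparel → 7.5% + 0% district = 7.5% → $1.32
Cheddar block $4.73: unprepared food → 7.75% + 1.5% district = 9.25% → $0.44
Total tax = $4.54 + $2.67 + $1.35 + $0.84 + $1.32 + $0.44 = $11.16

$11.16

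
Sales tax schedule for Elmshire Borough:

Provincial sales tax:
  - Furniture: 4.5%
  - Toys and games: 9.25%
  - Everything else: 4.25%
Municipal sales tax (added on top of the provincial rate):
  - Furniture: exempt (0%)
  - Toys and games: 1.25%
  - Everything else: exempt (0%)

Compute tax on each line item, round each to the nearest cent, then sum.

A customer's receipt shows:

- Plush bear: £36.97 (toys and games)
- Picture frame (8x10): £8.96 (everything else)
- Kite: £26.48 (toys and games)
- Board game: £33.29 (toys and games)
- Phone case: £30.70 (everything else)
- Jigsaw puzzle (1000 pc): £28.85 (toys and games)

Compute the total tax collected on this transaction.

£14.87

Plush bear £36.97: toys and games → 9.25% + 1.25% municipal = 10.5% → £3.88
Picture frame (8x10) £8.96: everything else → 4.25% + 0% municipal = 4.25% → £0.38
Kite £26.48: toys and games → 9.25% + 1.25% municipal = 10.5% → £2.78
Board game £33.29: toys and games → 9.25% + 1.25% municipal = 10.5% → £3.50
Phone case £30.70: everything else → 4.25% + 0% municipal = 4.25% → £1.30
Jigsaw puzzle (1000 pc) £28.85: toys and games → 9.25% + 1.25% municipal = 10.5% → £3.03
Total tax = £3.88 + £0.38 + £2.78 + £3.50 + £1.30 + £3.03 = £14.87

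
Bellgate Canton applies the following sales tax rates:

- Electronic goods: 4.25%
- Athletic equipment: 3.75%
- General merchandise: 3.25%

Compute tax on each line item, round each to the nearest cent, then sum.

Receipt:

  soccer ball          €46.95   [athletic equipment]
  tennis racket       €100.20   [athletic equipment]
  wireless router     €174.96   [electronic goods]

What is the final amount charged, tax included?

€335.07

Soccer ball €46.95: athletic equipment → 3.75% → €1.76
Tennis racket €100.20: athletic equipment → 3.75% → €3.76
Wireless router €174.96: electronic goods → 4.25% → €7.44
Subtotal = €322.11; tax = €12.96; total due = €335.07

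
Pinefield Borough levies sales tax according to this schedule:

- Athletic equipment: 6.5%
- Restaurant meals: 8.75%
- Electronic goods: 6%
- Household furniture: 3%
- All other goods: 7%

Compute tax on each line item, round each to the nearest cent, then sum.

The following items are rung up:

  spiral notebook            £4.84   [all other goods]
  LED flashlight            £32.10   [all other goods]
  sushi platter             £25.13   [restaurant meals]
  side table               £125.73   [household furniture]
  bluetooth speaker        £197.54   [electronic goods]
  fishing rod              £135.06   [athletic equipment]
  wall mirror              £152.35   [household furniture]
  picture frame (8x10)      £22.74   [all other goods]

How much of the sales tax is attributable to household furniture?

£8.34

Side table £125.73: household furniture → 3% → £3.77
Wall mirror £152.35: household furniture → 3% → £4.57
Tax on household furniture = £3.77 + £4.57 = £8.34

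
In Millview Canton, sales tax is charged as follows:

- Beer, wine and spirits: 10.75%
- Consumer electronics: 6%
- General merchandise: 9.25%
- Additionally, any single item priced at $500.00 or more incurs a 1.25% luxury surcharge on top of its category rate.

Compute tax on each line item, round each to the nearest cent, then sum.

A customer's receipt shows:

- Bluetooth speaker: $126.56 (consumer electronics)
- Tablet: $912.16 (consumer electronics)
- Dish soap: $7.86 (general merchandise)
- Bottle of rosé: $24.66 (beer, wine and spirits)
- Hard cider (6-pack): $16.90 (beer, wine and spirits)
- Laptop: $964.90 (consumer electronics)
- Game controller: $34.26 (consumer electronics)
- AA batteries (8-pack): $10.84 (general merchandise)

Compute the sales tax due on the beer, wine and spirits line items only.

Bottle of rosé $24.66: beer, wine and spirits → 10.75% → $2.65
Hard cider (6-pack) $16.90: beer, wine and spirits → 10.75% → $1.82
Tax on beer, wine and spirits = $2.65 + $1.82 = $4.47

$4.47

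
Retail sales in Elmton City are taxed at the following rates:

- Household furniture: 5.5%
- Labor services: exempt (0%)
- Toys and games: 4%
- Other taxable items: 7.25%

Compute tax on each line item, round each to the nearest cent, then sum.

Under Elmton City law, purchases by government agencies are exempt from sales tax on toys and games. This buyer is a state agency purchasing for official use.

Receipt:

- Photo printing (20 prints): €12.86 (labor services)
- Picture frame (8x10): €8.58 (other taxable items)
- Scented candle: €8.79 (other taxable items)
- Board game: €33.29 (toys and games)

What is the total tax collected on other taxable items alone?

Picture frame (8x10) €8.58: other taxable items → 7.25% → €0.62
Scented candle €8.79: other taxable items → 7.25% → €0.64
Tax on other taxable items = €0.62 + €0.64 = €1.26

€1.26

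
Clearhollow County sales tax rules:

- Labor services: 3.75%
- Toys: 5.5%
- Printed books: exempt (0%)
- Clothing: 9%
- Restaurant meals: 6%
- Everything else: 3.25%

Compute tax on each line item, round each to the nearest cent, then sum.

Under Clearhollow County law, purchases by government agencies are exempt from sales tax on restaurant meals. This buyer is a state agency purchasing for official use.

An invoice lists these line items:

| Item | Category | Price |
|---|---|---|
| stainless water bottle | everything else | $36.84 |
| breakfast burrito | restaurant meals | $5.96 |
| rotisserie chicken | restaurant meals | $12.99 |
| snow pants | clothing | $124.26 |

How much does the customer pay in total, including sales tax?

$192.43

Stainless water bottle $36.84: everything else → 3.25% → $1.20
Breakfast burrito $5.96: restaurant meals, buyer-exempt → 0% → $0.00
Rotisserie chicken $12.99: restaurant meals, buyer-exempt → 0% → $0.00
Snow pants $124.26: clothing → 9% → $11.18
Subtotal = $180.05; tax = $12.38; total due = $192.43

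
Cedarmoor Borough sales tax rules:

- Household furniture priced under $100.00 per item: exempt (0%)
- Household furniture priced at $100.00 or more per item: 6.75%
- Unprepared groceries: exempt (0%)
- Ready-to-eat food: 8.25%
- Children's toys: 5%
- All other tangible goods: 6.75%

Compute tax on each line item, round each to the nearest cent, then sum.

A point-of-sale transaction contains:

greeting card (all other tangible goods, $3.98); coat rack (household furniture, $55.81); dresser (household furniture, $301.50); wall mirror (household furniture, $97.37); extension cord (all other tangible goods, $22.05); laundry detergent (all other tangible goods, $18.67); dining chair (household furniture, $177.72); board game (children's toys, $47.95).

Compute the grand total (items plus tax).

$762.82

Greeting card $3.98: all other tangible goods → 6.75% → $0.27
Coat rack $55.81: household furniture, under $100.00 → 0% → $0.00
Dresser $301.50: household furniture, $100.00 or more → 6.75% → $20.35
Wall mirror $97.37: household furniture, under $100.00 → 0% → $0.00
Extension cord $22.05: all other tangible goods → 6.75% → $1.49
Laundry detergent $18.67: all other tangible goods → 6.75% → $1.26
Dining chair $177.72: household furniture, $100.00 or more → 6.75% → $12.00
Board game $47.95: children's toys → 5% → $2.40
Subtotal = $725.05; tax = $37.77; total due = $762.82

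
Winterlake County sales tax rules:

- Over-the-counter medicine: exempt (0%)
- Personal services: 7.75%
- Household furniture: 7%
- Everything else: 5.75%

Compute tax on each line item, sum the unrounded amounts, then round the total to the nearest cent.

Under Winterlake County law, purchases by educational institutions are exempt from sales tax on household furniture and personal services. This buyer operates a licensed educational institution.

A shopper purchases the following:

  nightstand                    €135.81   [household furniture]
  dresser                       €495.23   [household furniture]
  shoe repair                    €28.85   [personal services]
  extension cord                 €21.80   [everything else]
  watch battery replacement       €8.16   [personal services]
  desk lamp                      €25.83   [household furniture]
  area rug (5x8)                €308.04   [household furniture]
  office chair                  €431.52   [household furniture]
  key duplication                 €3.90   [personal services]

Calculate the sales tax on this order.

Nightstand €135.81: household furniture, buyer-exempt → 0% → €0.00
Dresser €495.23: household furniture, buyer-exempt → 0% → €0.00
Shoe repair €28.85: personal services, buyer-exempt → 0% → €0.00
Extension cord €21.80: everything else → 5.75% → €1.2535
Watch battery replacement €8.16: personal services, buyer-exempt → 0% → €0.00
Desk lamp €25.83: household furniture, buyer-exempt → 0% → €0.00
Area rug (5x8) €308.04: household furniture, buyer-exempt → 0% → €0.00
Office chair €431.52: household furniture, buyer-exempt → 0% → €0.00
Key duplication €3.90: personal services, buyer-exempt → 0% → €0.00
Unrounded tax sum = €1.2535 → €1.25

€1.25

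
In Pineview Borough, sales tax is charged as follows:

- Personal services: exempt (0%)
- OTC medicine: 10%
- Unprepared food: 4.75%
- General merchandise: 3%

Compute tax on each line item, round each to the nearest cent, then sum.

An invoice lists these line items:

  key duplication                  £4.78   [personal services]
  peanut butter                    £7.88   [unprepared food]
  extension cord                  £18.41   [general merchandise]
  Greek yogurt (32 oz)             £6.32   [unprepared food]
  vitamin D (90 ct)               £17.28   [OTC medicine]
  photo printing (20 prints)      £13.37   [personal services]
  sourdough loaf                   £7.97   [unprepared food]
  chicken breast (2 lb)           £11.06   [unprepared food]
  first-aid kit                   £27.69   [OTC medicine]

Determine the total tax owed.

£6.63

Key duplication £4.78: personal services → 0% → £0.00
Peanut butter £7.88: unprepared food → 4.75% → £0.37
Extension cord £18.41: general merchandise → 3% → £0.55
Greek yogurt (32 oz) £6.32: unprepared food → 4.75% → £0.30
Vitamin D (90 ct) £17.28: OTC medicine → 10% → £1.73
Photo printing (20 prints) £13.37: personal services → 0% → £0.00
Sourdough loaf £7.97: unprepared food → 4.75% → £0.38
Chicken breast (2 lb) £11.06: unprepared food → 4.75% → £0.53
First-aid kit £27.69: OTC medicine → 10% → £2.77
Total tax = £0.37 + £0.55 + £0.30 + £1.73 + £0.38 + £0.53 + £2.77 = £6.63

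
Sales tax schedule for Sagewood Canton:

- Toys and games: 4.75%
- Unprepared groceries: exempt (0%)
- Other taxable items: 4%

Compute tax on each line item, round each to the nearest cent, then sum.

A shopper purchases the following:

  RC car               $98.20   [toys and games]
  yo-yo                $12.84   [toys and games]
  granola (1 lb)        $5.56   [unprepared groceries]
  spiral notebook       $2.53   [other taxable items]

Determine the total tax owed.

RC car $98.20: toys and games → 4.75% → $4.66
Yo-yo $12.84: toys and games → 4.75% → $0.61
Granola (1 lb) $5.56: unprepared groceries → 0% → $0.00
Spiral notebook $2.53: other taxable items → 4% → $0.10
Total tax = $4.66 + $0.61 + $0.10 = $5.37

$5.37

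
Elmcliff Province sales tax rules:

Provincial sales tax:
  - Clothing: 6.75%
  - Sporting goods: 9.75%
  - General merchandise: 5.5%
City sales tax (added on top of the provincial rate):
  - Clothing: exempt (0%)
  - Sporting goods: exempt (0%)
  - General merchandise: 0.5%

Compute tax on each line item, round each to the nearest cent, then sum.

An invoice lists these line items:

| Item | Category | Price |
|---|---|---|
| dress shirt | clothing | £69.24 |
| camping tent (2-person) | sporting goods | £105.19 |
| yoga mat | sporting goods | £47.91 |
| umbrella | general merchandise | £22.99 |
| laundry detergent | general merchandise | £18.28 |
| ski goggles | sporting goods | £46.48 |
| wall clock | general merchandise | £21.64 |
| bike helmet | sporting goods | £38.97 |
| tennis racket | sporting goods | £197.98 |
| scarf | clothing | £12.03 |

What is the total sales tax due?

£51.82

Dress shirt £69.24: clothing → 6.75% + 0% city = 6.75% → £4.67
Camping tent (2-person) £105.19: sporting goods → 9.75% + 0% city = 9.75% → £10.26
Yoga mat £47.91: sporting goods → 9.75% + 0% city = 9.75% → £4.67
Umbrella £22.99: general merchandise → 5.5% + 0.5% city = 6% → £1.38
Laundry detergent £18.28: general merchandise → 5.5% + 0.5% city = 6% → £1.10
Ski goggles £46.48: sporting goods → 9.75% + 0% city = 9.75% → £4.53
Wall clock £21.64: general merchandise → 5.5% + 0.5% city = 6% → £1.30
Bike helmet £38.97: sporting goods → 9.75% + 0% city = 9.75% → £3.80
Tennis racket £197.98: sporting goods → 9.75% + 0% city = 9.75% → £19.30
Scarf £12.03: clothing → 6.75% + 0% city = 6.75% → £0.81
Total tax = £4.67 + £10.26 + £4.67 + £1.38 + £1.10 + £4.53 + £1.30 + £3.80 + £19.30 + £0.81 = £51.82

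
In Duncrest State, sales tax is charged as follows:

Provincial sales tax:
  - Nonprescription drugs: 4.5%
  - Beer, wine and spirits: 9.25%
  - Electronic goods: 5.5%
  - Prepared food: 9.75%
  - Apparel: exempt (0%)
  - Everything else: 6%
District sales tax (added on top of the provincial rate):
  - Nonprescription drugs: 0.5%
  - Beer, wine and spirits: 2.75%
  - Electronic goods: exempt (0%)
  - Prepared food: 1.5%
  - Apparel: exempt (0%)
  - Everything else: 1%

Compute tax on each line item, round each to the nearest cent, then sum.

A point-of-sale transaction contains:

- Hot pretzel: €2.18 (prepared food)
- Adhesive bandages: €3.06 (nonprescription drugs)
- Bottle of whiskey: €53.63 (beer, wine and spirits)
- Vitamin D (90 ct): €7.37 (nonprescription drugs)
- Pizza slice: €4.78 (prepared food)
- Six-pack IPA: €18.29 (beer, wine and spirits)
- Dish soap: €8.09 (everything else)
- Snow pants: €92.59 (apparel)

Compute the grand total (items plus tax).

€200.50

Hot pretzel €2.18: prepared food → 9.75% + 1.5% district = 11.25% → €0.25
Adhesive bandages €3.06: nonprescription drugs → 4.5% + 0.5% district = 5% → €0.15
Bottle of whiskey €53.63: beer, wine and spirits → 9.25% + 2.75% district = 12% → €6.44
Vitamin D (90 ct) €7.37: nonprescription drugs → 4.5% + 0.5% district = 5% → €0.37
Pizza slice €4.78: prepared food → 9.75% + 1.5% district = 11.25% → €0.54
Six-pack IPA €18.29: beer, wine and spirits → 9.25% + 2.75% district = 12% → €2.19
Dish soap €8.09: everything else → 6% + 1% district = 7% → €0.57
Snow pants €92.59: apparel → 0% + 0% district = 0% → €0.00
Subtotal = €189.99; tax = €10.51; total due = €200.50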